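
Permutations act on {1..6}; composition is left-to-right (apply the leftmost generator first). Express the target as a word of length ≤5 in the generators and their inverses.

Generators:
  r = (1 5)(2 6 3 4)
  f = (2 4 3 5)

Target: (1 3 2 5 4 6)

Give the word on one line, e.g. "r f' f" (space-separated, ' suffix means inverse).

f r f r' f

  after f: (2 4 3 5)
  after r: (1 5 6 3)
  after f: (1 2 4 3)(5 6)
  after r': (1 4 6)(2 3 5)
  after f: (1 3 2 5 4 6)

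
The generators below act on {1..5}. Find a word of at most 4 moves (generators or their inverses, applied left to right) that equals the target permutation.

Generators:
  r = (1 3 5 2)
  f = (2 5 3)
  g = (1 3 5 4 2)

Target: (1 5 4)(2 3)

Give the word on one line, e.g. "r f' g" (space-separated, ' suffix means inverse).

g r

  after g: (1 3 5 4 2)
  after r: (1 5 4)(2 3)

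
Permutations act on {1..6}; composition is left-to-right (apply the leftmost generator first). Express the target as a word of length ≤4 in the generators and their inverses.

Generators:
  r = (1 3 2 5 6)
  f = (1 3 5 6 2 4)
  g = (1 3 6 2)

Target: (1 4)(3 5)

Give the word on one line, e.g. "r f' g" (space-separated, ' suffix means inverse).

r' g f

  after r': (1 6 5 2 3)
  after g: (1 2 6 5)
  after f: (1 4)(3 5)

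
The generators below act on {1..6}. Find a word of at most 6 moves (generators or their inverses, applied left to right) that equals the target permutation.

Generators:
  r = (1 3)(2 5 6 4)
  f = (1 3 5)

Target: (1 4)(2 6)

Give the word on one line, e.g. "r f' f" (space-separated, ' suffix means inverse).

f f r r f

  after f: (1 3 5)
  after f: (1 5 3)
  after r: (1 6 4 2 5)
  after r: (1 4 5 3)(2 6)
  after f: (1 4)(2 6)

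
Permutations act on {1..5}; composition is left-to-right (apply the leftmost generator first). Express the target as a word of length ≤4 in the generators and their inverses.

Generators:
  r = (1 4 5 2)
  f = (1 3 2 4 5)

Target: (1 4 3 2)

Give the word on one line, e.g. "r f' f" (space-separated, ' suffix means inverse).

r' f

  after r': (1 2 5 4)
  after f: (1 4 3 2)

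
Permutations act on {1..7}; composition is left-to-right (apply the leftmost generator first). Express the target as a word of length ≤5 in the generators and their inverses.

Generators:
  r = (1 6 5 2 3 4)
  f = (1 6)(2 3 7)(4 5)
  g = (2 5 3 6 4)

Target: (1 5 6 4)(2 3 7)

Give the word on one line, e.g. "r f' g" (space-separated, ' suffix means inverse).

g' g' g' r' f

  after g': (2 4 6 3 5)
  after g': (2 6 5 4 3)
  after g': (2 3 4 5 6)
  after r': (1 4 6 5)
  after f: (1 5 6 4)(2 3 7)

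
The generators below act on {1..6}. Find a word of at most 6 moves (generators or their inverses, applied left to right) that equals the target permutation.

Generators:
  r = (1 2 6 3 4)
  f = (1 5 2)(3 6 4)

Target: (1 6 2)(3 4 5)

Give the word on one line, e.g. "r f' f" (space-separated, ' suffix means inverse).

  after f: (1 5 2)(3 6 4)
  after r: (1 5 6)
  after r: (1 5 3 4)(2 6)
  after f: (1 2 4 5 6)
  after r: (1 6 2)(3 4 5)

f r r f r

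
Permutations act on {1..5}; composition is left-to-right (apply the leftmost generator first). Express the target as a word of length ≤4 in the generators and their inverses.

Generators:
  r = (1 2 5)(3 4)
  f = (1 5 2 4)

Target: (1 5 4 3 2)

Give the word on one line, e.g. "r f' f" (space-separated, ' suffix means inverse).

r f'

  after r: (1 2 5)(3 4)
  after f': (1 5 4 3 2)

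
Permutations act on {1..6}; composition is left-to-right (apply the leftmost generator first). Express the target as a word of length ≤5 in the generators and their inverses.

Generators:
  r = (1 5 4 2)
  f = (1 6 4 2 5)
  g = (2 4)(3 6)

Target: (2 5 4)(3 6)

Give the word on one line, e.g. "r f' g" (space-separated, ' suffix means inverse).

r' g r r

  after r': (1 2 4 5)
  after g: (1 4 5)(3 6)
  after r: (1 2)(3 6)
  after r: (2 5 4)(3 6)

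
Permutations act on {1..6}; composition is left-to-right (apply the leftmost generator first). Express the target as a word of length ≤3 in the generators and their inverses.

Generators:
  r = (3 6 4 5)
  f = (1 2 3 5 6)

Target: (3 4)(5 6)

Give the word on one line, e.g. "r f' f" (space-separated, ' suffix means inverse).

r' r'

  after r': (3 5 4 6)
  after r': (3 4)(5 6)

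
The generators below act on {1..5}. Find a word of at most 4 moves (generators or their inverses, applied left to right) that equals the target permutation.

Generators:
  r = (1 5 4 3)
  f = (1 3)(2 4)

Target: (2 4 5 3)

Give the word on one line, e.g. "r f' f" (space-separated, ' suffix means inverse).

  after r': (1 3 4 5)
  after f': (2 4 5 3)

r' f'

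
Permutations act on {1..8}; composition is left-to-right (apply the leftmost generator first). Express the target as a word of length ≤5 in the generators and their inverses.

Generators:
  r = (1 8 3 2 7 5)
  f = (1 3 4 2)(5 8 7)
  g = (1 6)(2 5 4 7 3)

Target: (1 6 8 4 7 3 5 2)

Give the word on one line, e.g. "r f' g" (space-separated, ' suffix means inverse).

  after g: (1 6)(2 5 4 7 3)
  after r: (1 6 8 3 7 2)(4 5)
  after r: (1 6 3 5 4)(2 8)
  after f': (1 6)(2 5 3 7 8 4)
  after r: (1 6 8 4 7 3 5 2)

g r r f' r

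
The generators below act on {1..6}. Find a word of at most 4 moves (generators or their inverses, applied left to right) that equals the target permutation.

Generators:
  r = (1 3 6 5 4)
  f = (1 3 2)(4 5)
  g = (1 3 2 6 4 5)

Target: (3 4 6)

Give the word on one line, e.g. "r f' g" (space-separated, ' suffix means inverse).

  after r: (1 3 6 5 4)
  after f: (1 2)(3 6 4)
  after r: (1 2 3 5 4 6)
  after f: (3 4 6)

r f r f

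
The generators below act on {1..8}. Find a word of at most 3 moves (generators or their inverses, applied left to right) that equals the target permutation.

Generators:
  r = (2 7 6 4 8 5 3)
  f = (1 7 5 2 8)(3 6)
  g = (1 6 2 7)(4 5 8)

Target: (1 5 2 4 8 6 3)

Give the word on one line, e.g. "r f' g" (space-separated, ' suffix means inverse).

  after f': (1 8 2 5 7)(3 6)
  after g': (1 5 2 4 8 6 3)

f' g'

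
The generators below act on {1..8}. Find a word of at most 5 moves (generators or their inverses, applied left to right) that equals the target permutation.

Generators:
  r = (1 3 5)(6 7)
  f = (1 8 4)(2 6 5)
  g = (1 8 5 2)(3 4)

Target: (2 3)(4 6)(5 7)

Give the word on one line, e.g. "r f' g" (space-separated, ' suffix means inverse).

f' g' g' r f

  after f': (1 4 8)(2 5 6)
  after g': (1 3 4)(2 8)(5 6)
  after g': (1 4 2)(5 6 8)
  after r: (1 4 2 3 5 7 6 8)
  after f: (2 3)(4 6)(5 7)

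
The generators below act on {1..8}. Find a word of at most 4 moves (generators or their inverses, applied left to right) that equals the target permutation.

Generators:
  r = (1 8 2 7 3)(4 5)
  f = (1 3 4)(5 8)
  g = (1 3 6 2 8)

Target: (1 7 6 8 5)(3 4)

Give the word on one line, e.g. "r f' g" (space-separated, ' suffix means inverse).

  after f: (1 3 4)(5 8)
  after r: (2 7 3 5)(4 8)
  after g: (1 3 5 8 4)(2 7 6)
  after r': (1 7 6 8 5)(3 4)

f r g r'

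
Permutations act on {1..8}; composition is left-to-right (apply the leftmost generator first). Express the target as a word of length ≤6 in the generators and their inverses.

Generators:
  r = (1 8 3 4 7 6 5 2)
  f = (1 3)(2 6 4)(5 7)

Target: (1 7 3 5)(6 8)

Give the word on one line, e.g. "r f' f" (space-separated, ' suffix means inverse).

r r r f' r'

  after r: (1 8 3 4 7 6 5 2)
  after r: (1 3 7 5)(2 8 4 6)
  after r: (1 4 5 8 7 2 3 6)
  after f': (1 6 3 2)(4 7)(5 8)
  after r': (1 7 3 5)(6 8)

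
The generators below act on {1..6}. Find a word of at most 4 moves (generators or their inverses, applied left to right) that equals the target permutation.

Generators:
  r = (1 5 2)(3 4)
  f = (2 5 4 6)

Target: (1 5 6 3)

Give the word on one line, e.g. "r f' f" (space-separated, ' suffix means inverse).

r f' r'

  after r: (1 5 2)(3 4)
  after f': (1 2)(3 5 6 4)
  after r': (1 5 6 3)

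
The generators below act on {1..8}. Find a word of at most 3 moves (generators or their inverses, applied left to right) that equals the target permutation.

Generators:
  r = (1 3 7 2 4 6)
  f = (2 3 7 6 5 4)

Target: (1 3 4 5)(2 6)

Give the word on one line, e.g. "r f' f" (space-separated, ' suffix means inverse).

  after f': (2 4 5 6 7 3)
  after r: (1 3 4 5)(2 6)

f' r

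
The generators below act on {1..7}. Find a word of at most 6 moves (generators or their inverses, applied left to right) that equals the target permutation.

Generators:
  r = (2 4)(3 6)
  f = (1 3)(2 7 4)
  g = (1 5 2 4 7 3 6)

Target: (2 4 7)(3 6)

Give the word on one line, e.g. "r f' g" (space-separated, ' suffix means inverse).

f r' f r f'

  after f: (1 3)(2 7 4)
  after r': (1 6 3)(2 7)
  after f: (1 6)(2 4)
  after r: (1 3 6)
  after f': (2 4 7)(3 6)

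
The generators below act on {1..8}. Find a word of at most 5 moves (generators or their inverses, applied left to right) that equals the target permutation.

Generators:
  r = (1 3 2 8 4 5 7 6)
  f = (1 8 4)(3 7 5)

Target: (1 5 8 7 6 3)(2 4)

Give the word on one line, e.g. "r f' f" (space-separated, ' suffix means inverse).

  after f: (1 8 4)(3 7 5)
  after r: (1 4 3 6)(2 8 5)
  after r: (1 5 8 7 6 3)(2 4)

f r r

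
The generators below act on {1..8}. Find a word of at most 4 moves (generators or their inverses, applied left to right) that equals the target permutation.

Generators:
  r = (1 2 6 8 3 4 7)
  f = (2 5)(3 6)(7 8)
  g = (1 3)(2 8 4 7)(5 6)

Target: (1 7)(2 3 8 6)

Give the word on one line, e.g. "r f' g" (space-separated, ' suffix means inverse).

g r' f'

  after g: (1 3)(2 8 4 7)(5 6)
  after r': (1 8 3 7)(2 6 5)
  after f': (1 7)(2 3 8 6)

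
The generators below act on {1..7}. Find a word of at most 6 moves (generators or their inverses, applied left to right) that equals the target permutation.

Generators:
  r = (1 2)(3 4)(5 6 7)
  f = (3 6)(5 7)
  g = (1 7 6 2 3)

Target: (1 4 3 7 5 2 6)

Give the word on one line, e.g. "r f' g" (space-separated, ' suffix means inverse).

f' g' r' r' r'

  after f': (3 6)(5 7)
  after g': (1 3 7 5)(2 6)
  after r': (1 4 3 6)(2 5)
  after r': (1 3 5)(2 7 6)
  after r': (1 4 3 7 5 2 6)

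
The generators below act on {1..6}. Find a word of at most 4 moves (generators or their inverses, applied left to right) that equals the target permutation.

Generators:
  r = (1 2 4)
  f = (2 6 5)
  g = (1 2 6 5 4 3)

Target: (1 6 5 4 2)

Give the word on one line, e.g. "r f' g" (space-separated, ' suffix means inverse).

  after r: (1 2 4)
  after f: (1 6 5 2 4)
  after r: (1 6 5 4 2)

r f r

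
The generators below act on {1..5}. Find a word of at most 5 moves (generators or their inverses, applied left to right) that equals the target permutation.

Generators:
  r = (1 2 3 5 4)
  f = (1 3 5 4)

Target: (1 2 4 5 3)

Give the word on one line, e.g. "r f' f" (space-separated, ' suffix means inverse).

r f' r' f r'

  after r: (1 2 3 5 4)
  after f': (1 2)
  after r': (2 4 5 3)
  after f: (1 3 2)
  after r': (1 2 4 5 3)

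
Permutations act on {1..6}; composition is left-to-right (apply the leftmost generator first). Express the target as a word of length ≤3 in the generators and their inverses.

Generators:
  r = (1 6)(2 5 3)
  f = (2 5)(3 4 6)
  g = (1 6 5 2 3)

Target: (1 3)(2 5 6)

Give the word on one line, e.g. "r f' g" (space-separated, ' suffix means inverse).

  after g: (1 6 5 2 3)
  after r: (3 6)
  after g': (1 3)(2 5 6)

g r g'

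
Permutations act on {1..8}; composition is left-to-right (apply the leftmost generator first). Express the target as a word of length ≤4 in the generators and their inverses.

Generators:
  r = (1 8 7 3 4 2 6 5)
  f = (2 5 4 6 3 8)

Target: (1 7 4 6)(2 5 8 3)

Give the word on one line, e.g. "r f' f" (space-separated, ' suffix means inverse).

  after r: (1 8 7 3 4 2 6 5)
  after r: (1 7 4 6)(2 5 8 3)

r r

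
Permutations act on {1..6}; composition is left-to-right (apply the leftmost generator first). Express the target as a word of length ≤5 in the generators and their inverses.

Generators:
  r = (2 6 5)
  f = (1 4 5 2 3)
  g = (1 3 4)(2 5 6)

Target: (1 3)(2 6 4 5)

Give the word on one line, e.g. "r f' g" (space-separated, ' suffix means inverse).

f' g f' f'

  after f': (1 3 2 5 4)
  after g: (1 4 3 5)(2 6)
  after f': (2 6 5 3 4)
  after f': (1 3)(2 6 4 5)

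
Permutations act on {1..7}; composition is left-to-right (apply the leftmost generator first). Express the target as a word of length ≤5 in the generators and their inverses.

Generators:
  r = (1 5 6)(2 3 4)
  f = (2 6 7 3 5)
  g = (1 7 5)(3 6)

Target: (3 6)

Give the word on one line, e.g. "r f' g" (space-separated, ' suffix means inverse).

g g g

  after g: (1 7 5)(3 6)
  after g: (1 5 7)
  after g: (3 6)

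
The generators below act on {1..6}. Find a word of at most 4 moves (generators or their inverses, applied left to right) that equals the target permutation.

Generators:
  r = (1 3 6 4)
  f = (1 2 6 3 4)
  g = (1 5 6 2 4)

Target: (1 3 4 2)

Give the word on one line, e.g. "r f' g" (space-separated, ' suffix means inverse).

  after r: (1 3 6 4)
  after f: (1 4 2 6)
  after r': (1 6 4 2 3)
  after r': (1 3 4 2)

r f r' r'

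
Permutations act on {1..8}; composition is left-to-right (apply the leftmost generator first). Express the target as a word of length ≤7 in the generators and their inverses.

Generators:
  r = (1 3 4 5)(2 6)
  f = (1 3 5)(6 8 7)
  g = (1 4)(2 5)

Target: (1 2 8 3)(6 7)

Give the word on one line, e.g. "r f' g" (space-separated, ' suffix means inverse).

r f' r' g f'

  after r: (1 3 4 5)(2 6)
  after f': (2 7 8 6)(3 4)
  after r': (1 5 4)(2 7 8)
  after g: (1 2 7 8 5)
  after f': (1 2 8 3)(6 7)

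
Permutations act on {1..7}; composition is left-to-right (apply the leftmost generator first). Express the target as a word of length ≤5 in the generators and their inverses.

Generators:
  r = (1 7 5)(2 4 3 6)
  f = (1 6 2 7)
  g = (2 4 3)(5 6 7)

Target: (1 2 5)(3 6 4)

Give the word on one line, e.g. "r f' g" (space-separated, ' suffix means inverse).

  after r': (1 5 7)(2 6 3 4)
  after g': (1 7)(2 5 6 4 3)
  after g': (1 6 2 7)
  after r: (1 2 5)(3 6 4)

r' g' g' r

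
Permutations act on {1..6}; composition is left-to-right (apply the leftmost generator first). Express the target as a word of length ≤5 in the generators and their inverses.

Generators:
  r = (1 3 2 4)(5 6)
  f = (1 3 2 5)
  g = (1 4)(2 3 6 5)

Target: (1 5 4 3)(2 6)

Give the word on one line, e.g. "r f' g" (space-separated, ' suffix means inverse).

f r' f'

  after f: (1 3 2 5)
  after r': (2 6 5 4)
  after f': (1 5 4 3)(2 6)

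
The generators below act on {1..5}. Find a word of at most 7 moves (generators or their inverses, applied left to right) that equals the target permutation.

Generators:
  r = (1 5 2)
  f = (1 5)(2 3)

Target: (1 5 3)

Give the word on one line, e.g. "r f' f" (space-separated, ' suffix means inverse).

  after r: (1 5 2)
  after f: (2 5 3)
  after r: (1 5 3)
  after f': (2 3 5)
  after f': (1 5 3)

r f r f' f'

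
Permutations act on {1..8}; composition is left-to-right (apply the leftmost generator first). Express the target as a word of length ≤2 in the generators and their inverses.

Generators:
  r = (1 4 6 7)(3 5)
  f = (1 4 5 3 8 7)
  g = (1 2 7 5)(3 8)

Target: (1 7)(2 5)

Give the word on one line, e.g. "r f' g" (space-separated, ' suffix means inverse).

  after g: (1 2 7 5)(3 8)
  after g: (1 7)(2 5)

g g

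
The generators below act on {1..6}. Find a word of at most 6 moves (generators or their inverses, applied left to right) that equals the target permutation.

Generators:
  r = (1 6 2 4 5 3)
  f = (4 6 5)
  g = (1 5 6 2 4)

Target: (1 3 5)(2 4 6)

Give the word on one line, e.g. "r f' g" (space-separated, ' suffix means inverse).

  after r: (1 6 2 4 5 3)
  after f: (1 5 3)(2 6)
  after g: (1 6 4)(3 5)
  after f: (1 5 3 4)
  after r: (1 3 5)(2 4 6)

r f g f r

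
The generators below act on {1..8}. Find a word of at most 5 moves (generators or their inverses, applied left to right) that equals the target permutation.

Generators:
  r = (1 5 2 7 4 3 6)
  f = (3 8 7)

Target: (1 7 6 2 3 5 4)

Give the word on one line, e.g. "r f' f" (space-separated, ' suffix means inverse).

  after r: (1 5 2 7 4 3 6)
  after r: (1 2 4 6 5 7 3)
  after r: (1 7 6 2 3 5 4)

r r r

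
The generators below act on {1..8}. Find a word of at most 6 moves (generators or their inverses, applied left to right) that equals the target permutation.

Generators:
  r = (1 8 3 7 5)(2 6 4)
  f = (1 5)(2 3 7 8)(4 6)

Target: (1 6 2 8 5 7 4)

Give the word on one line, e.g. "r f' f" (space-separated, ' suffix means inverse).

r f r f r'

  after r: (1 8 3 7 5)(2 6 4)
  after f: (1 2 4 3 8 7)
  after r: (1 6 4 7 8 5)
  after f: (1 4 8)(2 3 7)
  after r': (1 6 2 8 5 7 4)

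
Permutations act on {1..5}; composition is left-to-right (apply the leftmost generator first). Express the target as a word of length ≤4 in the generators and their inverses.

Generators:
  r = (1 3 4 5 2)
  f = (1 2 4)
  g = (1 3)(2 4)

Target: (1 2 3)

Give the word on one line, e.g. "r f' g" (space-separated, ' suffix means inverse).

f' g

  after f': (1 4 2)
  after g: (1 2 3)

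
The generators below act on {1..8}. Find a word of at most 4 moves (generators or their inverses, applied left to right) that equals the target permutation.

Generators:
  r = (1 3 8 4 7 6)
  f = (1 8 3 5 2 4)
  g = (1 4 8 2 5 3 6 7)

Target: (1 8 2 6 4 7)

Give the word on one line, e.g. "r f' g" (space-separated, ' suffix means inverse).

  after g': (1 7 6 3 5 2 8 4)
  after r': (1 4 6)(2 3 5)
  after g: (1 8 2 6 4 7)

g' r' g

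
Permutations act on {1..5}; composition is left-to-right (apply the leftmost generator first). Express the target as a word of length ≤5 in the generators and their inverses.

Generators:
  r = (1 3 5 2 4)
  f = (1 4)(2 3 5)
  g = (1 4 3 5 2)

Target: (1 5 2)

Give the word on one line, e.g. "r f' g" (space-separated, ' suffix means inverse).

r' g g

  after r': (1 4 2 5 3)
  after g: (1 3 4)
  after g: (1 5 2)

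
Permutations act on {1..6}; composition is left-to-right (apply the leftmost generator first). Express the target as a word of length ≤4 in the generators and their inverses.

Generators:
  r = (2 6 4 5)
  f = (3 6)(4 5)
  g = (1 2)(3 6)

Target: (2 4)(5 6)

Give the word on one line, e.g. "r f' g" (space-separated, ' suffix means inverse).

r r

  after r: (2 6 4 5)
  after r: (2 4)(5 6)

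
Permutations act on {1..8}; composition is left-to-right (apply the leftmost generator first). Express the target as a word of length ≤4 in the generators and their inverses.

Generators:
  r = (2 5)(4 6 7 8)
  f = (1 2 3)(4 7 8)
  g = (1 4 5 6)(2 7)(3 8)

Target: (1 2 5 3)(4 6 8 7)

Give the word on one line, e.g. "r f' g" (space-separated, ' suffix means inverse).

r f

  after r: (2 5)(4 6 7 8)
  after f: (1 2 5 3)(4 6 8 7)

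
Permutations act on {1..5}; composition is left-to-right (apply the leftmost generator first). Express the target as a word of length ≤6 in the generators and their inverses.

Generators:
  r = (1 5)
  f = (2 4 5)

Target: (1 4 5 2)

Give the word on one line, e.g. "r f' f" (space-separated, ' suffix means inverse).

f' r f' r' r'

  after f': (2 5 4)
  after r: (1 5 4 2)
  after f': (1 4 5 2)
  after r': (1 4)(2 5)
  after r': (1 4 5 2)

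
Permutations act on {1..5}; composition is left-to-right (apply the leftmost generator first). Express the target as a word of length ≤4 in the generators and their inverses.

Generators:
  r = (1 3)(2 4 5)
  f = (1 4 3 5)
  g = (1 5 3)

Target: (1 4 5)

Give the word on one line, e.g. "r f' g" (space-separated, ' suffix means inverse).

g f' f'

  after g: (1 5 3)
  after f': (1 3 5 4)
  after f': (1 4 5)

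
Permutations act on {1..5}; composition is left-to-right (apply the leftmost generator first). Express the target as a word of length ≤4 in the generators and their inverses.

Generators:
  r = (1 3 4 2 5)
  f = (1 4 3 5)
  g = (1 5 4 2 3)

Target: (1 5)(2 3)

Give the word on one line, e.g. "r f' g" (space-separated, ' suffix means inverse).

f r' f

  after f: (1 4 3 5)
  after r': (1 3 2 4)
  after f: (1 5)(2 3)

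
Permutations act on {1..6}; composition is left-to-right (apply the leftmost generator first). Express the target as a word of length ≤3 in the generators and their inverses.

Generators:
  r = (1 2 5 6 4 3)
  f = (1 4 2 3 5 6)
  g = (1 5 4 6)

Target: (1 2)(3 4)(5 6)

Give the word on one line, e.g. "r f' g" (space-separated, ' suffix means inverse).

  after g: (1 5 4 6)
  after f': (1 3 2 4 5)
  after f': (1 2)(3 4)(5 6)

g f' f'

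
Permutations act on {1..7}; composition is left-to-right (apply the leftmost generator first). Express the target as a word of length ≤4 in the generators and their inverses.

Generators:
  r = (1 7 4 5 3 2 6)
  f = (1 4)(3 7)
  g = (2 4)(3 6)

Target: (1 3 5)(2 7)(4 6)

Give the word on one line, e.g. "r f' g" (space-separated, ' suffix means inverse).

r' f' g'

  after r': (1 6 2 3 5 4 7)
  after f': (1 6 2 7 4 3 5)
  after g': (1 3 5)(2 7)(4 6)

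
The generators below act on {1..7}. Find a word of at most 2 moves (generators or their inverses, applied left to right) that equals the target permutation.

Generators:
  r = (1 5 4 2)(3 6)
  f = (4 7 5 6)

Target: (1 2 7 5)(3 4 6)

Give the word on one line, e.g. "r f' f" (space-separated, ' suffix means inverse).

  after r': (1 2 4 5)(3 6)
  after f: (1 2 7 5)(3 4 6)

r' f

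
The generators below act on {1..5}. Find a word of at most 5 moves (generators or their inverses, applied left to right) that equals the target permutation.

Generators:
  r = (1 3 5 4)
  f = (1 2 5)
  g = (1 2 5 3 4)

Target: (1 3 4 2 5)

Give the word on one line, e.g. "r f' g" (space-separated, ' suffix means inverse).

r' f' f' g r

  after r': (1 4 5 3)
  after f': (1 4 2)(3 5)
  after f': (1 4)(2 5 3)
  after g: (2 3 5 4)
  after r: (1 3 4 2 5)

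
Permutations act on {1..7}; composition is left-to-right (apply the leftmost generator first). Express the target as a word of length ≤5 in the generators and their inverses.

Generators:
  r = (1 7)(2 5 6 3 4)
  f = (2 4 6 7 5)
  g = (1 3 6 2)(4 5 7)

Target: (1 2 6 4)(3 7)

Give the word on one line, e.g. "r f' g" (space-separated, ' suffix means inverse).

r g f'

  after r: (1 7)(2 5 6 3 4)
  after g: (1 4)(2 7 3 5)
  after f': (1 2 6 4)(3 7)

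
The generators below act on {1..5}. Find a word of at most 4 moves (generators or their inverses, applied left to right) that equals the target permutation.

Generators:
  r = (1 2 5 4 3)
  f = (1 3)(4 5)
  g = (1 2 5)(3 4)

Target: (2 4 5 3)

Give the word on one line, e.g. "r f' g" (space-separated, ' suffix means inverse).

g' r' r'

  after g': (1 5 2)(3 4)
  after r': (1 2 3 5)
  after r': (2 4 5 3)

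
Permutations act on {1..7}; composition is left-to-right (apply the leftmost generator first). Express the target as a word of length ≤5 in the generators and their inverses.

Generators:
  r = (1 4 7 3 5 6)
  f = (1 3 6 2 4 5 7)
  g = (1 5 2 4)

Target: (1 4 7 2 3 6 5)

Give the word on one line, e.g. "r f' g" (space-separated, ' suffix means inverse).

  after r: (1 4 7 3 5 6)
  after f': (1 2 6 7)(3 4 5)
  after g': (1 5 3 2 6 7 4)
  after f': (1 4 7 2 3 6 5)

r f' g' f'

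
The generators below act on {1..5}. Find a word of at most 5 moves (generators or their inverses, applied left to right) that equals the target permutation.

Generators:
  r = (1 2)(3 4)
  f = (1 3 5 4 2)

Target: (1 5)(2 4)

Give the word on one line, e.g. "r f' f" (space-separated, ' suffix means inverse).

  after f': (1 2 4 5 3)
  after f': (1 4 3 2 5)
  after r: (1 3)(2 5)
  after f: (1 5)(2 4)

f' f' r f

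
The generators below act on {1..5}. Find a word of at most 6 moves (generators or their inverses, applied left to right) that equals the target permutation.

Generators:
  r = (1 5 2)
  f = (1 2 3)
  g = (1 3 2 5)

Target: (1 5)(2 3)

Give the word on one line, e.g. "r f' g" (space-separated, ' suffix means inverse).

  after g': (1 5 2 3)
  after r': (2 3)
  after f: (1 2)
  after g: (1 5)(2 3)

g' r' f g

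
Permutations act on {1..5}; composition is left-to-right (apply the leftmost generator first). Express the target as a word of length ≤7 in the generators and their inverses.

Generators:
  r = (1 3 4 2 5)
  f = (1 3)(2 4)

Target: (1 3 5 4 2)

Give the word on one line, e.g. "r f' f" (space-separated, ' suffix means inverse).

f' r' f' f' f'

  after f': (1 3)(2 4)
  after r': (2 3 5)
  after f': (1 3 5 4 2)
  after f': (2 3 5)
  after f': (1 3 5 4 2)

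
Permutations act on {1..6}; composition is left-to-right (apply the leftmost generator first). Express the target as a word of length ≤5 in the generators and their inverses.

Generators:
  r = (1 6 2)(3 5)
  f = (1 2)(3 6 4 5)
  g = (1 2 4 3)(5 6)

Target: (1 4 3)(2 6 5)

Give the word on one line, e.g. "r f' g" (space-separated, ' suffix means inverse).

  after f': (1 2)(3 5 4 6)
  after g': (2 3 6 4 5)
  after f': (1 2 5)
  after g: (1 4 3)(2 6 5)

f' g' f' g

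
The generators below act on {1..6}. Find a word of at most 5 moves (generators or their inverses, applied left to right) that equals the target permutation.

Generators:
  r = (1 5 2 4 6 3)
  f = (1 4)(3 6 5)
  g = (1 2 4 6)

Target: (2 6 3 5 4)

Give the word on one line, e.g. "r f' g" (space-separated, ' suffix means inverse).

  after f: (1 4)(3 6 5)
  after g': (1 2)(3 4 6 5)
  after r': (1 5 6)(2 3)
  after r': (2 6 3 5 4)

f g' r' r'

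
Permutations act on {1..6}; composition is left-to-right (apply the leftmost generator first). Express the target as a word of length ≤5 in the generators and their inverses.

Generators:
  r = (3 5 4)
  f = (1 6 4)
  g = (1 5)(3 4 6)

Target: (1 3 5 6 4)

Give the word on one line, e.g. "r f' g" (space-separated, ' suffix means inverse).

  after f': (1 4 6)
  after r: (1 3 5 4 6)
  after f: (1 3 5)
  after f: (1 3 5 6 4)

f' r f f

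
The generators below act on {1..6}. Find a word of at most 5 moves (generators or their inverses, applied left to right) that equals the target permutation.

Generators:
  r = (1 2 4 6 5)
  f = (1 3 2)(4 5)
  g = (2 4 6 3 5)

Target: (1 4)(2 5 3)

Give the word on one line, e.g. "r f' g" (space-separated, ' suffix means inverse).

g g r' f'

  after g: (2 4 6 3 5)
  after g: (2 6 5 4 3)
  after r': (1 5 2 4 3)
  after f': (1 4)(2 5 3)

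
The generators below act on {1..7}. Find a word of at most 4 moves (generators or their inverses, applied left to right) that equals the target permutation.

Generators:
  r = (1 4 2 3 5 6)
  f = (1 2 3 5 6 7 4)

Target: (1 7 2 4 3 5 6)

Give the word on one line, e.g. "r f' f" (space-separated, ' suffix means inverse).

  after r': (1 6 5 3 2 4)
  after f: (1 7 4 2)
  after r: (1 7 2 4 3 5 6)

r' f r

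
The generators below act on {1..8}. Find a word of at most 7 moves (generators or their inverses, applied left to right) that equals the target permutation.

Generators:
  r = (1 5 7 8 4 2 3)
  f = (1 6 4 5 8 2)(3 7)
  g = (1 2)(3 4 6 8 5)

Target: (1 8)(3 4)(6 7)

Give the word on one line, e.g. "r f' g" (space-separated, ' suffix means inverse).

  after r': (1 3 2 4 8 7 5)
  after f': (1 7 4 5 2 6)(3 8)
  after r: (1 8)(2 6 5 3 4 7)
  after g: (1 5 4 7)(2 8)(3 6)
  after f: (1 8)(3 4)(6 7)

r' f' r g f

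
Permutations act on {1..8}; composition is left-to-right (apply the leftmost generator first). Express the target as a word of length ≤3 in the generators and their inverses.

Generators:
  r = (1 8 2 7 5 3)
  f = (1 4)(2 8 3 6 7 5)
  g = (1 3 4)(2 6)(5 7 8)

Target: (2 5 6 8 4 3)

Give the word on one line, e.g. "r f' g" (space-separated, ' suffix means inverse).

f g

  after f: (1 4)(2 8 3 6 7 5)
  after g: (2 5 6 8 4 3)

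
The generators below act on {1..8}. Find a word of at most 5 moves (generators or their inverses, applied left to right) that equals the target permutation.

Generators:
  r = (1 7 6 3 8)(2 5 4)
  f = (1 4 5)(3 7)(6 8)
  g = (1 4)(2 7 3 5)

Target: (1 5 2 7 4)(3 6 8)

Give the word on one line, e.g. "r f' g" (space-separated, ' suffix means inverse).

f' r r f' r

  after f': (1 5 4)(3 7)(6 8)
  after r: (1 4 7 8 3 6)(2 5)
  after r: (1 2 4 6 7)
  after f': (1 2)(3 7 5 4 8 6)
  after r: (1 5 2 7 4)(3 6 8)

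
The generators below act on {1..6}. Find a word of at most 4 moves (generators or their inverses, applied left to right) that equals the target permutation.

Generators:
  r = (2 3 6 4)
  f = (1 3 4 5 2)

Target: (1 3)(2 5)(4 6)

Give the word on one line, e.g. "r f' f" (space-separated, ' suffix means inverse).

  after f': (1 2 5 4 3)
  after r': (1 4 2 5 6 3)
  after r': (1 6 2 5 3)
  after r': (1 3)(2 5)(4 6)

f' r' r' r'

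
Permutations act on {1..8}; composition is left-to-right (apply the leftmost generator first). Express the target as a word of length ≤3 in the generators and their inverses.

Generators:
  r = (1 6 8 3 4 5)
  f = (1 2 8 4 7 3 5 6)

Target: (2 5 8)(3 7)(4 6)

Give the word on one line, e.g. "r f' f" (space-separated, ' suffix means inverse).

  after f': (1 6 5 3 7 4 8 2)
  after r': (2 5 8)(3 7)(4 6)

f' r'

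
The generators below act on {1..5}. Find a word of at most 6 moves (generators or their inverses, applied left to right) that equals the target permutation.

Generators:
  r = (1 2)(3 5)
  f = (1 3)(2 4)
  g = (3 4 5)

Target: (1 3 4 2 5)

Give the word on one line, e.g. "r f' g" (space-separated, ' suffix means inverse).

r' f' r g r

  after r': (1 2)(3 5)
  after f': (1 4 2 3 5)
  after r: (1 4)(2 5)
  after g: (1 5 2 3 4)
  after r: (1 3 4 2 5)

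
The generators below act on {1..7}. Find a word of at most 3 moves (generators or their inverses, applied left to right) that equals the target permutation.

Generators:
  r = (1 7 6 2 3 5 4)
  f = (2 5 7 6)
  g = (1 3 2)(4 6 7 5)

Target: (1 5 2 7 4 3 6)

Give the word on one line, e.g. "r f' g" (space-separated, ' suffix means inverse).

r' r'

  after r': (1 4 5 3 2 6 7)
  after r': (1 5 2 7 4 3 6)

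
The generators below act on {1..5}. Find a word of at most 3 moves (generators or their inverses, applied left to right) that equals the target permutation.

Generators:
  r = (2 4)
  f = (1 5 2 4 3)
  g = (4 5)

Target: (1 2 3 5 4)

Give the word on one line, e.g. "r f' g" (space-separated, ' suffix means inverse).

f' f' f'

  after f': (1 3 4 2 5)
  after f': (1 4 5 3 2)
  after f': (1 2 3 5 4)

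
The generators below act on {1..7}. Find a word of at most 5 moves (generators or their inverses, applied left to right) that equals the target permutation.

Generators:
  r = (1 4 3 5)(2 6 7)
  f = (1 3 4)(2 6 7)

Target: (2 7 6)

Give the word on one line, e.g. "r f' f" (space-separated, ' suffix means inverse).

r' f' r' f'

  after r': (1 5 3 4)(2 7 6)
  after f': (1 5)(2 6 7)
  after r': (1 3 4)
  after f': (2 7 6)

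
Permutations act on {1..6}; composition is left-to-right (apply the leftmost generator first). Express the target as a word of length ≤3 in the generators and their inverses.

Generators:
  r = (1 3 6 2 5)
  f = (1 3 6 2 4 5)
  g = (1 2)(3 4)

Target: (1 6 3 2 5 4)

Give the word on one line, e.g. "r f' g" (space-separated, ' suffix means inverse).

  after g': (1 2)(3 4)
  after f': (1 6 3 2 5 4)

g' f'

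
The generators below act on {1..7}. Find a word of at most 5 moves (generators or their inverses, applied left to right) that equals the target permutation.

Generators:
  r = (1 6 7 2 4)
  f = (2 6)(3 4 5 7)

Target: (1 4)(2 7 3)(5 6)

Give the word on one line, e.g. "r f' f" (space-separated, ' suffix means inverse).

r' f' r' f

  after r': (1 4 2 7 6)
  after f': (1 3 7 2 5 4 6)
  after r': (1 3 6 4)(2 5)
  after f: (1 4)(2 7 3)(5 6)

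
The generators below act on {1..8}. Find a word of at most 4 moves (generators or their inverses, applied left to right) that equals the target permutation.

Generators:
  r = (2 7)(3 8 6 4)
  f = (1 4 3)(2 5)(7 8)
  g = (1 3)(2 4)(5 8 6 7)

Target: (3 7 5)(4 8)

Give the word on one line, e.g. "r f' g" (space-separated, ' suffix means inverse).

f' g' r

  after f': (1 3 4)(2 5)(7 8)
  after g': (2 7 5 4 3)(6 8)
  after r: (3 7 5)(4 8)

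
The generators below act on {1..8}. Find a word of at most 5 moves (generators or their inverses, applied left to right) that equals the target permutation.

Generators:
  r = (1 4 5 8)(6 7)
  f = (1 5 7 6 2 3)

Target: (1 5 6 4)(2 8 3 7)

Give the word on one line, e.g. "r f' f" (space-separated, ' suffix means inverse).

  after f: (1 5 7 6 2 3)
  after f: (1 7 2)(3 5 6)
  after f: (1 6)(2 5)(3 7)
  after r: (1 7 3 6 4 5 2 8)
  after f': (1 5 6 4)(2 8 3 7)

f f f r f'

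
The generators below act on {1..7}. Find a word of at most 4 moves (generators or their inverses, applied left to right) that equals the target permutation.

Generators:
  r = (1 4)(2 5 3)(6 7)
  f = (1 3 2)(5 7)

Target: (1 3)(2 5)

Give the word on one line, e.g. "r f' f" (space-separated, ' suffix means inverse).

r' r' f' f'

  after r': (1 4)(2 3 5)(6 7)
  after r': (2 5 3)
  after f': (1 2 7 5)
  after f': (1 3)(2 5)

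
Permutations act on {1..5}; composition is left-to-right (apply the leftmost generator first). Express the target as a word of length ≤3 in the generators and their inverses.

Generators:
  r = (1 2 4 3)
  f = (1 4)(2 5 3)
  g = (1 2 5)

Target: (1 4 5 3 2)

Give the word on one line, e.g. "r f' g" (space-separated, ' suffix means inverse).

  after r': (1 3 4 2)
  after g: (1 3 4 5)
  after r': (1 4 5 3 2)

r' g r'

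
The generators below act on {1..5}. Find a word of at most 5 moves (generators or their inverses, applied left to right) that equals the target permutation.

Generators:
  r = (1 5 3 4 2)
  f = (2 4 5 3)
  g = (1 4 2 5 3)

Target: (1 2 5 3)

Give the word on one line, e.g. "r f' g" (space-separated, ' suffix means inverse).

  after f: (2 4 5 3)
  after r: (1 5 4 3)
  after f: (1 3)(2 4)
  after f: (1 2 5 3)

f r f f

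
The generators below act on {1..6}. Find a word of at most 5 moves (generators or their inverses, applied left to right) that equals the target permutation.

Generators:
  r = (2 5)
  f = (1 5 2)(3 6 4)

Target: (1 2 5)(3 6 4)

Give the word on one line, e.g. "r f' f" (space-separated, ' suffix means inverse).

r' f r'

  after r': (2 5)
  after f: (1 5)(3 6 4)
  after r': (1 2 5)(3 6 4)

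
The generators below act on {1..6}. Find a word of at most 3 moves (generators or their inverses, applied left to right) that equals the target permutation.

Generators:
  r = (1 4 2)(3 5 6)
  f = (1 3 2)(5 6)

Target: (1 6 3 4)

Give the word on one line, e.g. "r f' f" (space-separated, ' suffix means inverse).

  after f: (1 3 2)(5 6)
  after r': (1 6 3 4)

f r'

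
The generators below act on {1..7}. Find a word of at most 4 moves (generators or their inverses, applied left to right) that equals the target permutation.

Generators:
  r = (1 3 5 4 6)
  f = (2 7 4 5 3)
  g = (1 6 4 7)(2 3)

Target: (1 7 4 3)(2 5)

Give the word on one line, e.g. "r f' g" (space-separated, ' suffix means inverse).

  after f: (2 7 4 5 3)
  after g': (1 7 6)(2 4 5)
  after r': (1 7 4 3)(2 5)

f g' r'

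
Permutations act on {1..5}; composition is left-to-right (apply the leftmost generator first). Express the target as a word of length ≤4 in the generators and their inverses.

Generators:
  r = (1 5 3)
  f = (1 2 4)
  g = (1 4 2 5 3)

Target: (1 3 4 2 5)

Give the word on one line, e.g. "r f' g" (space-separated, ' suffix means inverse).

r g

  after r: (1 5 3)
  after g: (1 3 4 2 5)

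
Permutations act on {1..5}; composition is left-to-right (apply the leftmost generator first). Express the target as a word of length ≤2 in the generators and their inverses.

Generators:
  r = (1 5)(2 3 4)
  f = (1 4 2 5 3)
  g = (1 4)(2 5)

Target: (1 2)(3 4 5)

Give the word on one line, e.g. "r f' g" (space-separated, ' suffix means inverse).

g r

  after g: (1 4)(2 5)
  after r: (1 2)(3 4 5)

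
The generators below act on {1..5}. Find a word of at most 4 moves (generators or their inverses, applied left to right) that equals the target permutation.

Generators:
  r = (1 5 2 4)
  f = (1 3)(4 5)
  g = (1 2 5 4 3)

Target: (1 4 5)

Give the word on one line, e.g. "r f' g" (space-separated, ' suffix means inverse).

  after g': (1 3 4 5 2)
  after r: (1 3)(2 5 4)
  after f': (2 4)
  after r': (1 4 5)

g' r f' r'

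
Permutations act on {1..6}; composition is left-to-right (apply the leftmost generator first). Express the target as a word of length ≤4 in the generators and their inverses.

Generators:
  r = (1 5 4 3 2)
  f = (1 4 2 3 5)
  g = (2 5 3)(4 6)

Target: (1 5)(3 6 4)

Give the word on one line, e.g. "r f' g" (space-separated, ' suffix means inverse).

r f' g'

  after r: (1 5 4 3 2)
  after f': (1 3 4 2 5)
  after g': (1 5)(3 6 4)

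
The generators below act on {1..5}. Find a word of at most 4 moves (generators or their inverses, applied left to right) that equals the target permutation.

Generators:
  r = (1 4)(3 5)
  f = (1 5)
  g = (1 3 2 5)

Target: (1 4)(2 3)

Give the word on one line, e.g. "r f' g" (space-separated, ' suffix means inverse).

  after r: (1 4)(3 5)
  after g': (1 4 5)(2 3)
  after f: (1 4)(2 3)

r g' f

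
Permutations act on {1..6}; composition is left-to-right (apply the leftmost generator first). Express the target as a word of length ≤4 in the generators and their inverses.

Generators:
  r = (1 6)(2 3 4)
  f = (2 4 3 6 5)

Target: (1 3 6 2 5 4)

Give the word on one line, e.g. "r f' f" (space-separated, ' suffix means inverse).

f f r' f'

  after f: (2 4 3 6 5)
  after f: (2 3 5 4 6)
  after r': (1 6 4)(3 5)
  after f': (1 3 6 2 5 4)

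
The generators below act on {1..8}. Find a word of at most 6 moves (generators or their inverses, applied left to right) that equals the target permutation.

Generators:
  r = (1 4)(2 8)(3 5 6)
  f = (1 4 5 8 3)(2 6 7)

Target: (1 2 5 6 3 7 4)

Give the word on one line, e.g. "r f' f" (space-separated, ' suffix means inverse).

  after f': (1 3 8 5 4)(2 7 6)
  after r': (1 6 8 3 2 7 5)
  after f': (1 2 6 5 3 7 4)
  after r: (1 8 2 3 7)
  after r: (1 2 5 6 3 7 4)

f' r' f' r r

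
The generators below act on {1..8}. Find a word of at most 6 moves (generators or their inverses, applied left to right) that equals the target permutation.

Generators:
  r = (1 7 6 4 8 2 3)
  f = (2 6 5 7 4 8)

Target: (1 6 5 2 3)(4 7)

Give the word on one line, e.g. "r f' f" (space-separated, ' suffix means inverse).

r' f' r r r

  after r': (1 3 2 8 4 6 7)
  after f': (1 3 8 7)(2 4)(5 6)
  after r: (2 8 6 5 4 3)
  after r: (1 7 6 5 8 4)
  after r: (1 6 5 2 3)(4 7)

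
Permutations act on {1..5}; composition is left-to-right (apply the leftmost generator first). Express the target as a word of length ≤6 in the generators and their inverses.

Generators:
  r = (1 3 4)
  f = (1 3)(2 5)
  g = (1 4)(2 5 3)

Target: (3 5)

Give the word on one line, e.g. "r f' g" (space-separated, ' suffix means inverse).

  after g: (1 4)(2 5 3)
  after r: (2 5 4 3)
  after r: (1 3 2 5)
  after f: (3 5)

g r r f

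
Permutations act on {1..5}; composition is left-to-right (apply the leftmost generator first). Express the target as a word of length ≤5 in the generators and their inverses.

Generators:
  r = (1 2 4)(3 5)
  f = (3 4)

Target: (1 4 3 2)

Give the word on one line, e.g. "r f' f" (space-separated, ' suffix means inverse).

f r' r' r' r'

  after f: (3 4)
  after r': (1 4 5 3 2)
  after r': (1 2 4 3)
  after r': (3 4 5)
  after r': (1 4 3 2)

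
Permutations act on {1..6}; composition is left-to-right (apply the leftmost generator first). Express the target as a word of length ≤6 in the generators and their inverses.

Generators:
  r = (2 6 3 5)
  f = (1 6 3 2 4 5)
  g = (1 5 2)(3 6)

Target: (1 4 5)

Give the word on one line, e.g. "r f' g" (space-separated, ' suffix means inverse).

f g' r f'

  after f: (1 6 3 2 4 5)
  after g': (1 3 5 2 4)
  after r: (1 5 6 3 2 4)
  after f': (1 4 5)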